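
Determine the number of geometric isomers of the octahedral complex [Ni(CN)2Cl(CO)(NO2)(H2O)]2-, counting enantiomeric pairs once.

9

The six octahedral sites form three mutually perpendicular trans pairs.
Placing the ligands in turn and identifying arrangements related by rotation or reflection leaves 9 distinct geometric isomers.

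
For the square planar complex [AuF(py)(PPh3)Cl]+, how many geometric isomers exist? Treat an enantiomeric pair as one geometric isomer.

A square has two trans pairs of vertices; adjacent vertices are cis.
There are 3 geometric isomers: (Cl/PPh3 trans, F/py trans); (Cl/py trans, F/PPh3 trans); (Cl/F trans, PPh3/py trans).

3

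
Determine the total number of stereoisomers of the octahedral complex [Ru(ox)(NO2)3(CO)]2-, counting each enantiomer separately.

An octahedron has six vertices in three trans pairs; every non-trans pair is cis.
Each ox is bidentate and must span two cis positions.
Working through the distinct placements yields 2 geometric isomers: NO2 fac; NO2 mer.
Each arrangement has an internal mirror plane or centre of symmetry, so none is chiral.

2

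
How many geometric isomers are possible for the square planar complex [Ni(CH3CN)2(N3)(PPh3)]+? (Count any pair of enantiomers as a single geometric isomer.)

Systematic placement gives 2 geometric isomers: CH3CN cis; CH3CN trans.

2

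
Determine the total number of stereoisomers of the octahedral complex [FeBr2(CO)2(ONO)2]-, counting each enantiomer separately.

An octahedron has six vertices in three trans pairs; every non-trans pair is cis.
Working through the distinct placements yields 5 geometric isomers: Br trans, CO trans, ONO trans; Br trans, CO cis, ONO cis; Br cis, CO cis, ONO trans; Br cis, CO cis, ONO cis (chiral); Br cis, CO trans, ONO cis.
One of these lacks any improper symmetry element and so occurs as an enantiomeric pair, giving 5 + 1 = 6 stereoisomers in total.

6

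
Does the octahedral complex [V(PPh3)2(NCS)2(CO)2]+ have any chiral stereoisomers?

An octahedron has six vertices in three trans pairs; every non-trans pair is cis.
Working through the distinct placements yields 5 geometric isomers: PPh3 trans, NCS trans, CO trans; PPh3 cis, NCS cis, CO trans; PPh3 trans, NCS cis, CO cis; PPh3 cis, NCS cis, CO cis (chiral); PPh3 cis, NCS trans, CO cis.
One of these lacks any improper symmetry element and so occurs as an enantiomeric pair, giving 5 + 1 = 6 stereoisomers in total.

yes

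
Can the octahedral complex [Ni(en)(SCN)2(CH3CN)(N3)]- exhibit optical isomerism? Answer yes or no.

yes

The six octahedral sites form three mutually perpendicular trans pairs.
Each en is bidentate and must span two cis positions.
The distinct arrangements are (4 in all): SCN cis (3 arrangements, 2 chiral); SCN trans.
Of these, 2 lack any improper symmetry element and so occur as enantiomeric pairs, giving 4 + 2 = 6 stereoisomers in total.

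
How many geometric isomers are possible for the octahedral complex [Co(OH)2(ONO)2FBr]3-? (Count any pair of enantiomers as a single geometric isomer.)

There are 6 geometric isomers: OH trans, ONO trans; OH cis, ONO cis (3 arrangements, 2 chiral); OH cis, ONO trans; OH trans, ONO cis.

6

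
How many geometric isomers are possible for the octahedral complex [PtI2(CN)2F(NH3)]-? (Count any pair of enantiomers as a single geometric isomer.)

The six octahedral sites form three mutually perpendicular trans pairs.
Systematic placement gives 6 geometric isomers: I cis, CN trans; I trans, CN trans; I cis, CN cis (3 arrangements, 2 chiral); I trans, CN cis.

6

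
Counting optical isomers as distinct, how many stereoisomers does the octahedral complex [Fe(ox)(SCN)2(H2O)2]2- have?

4

The six octahedral sites form three mutually perpendicular trans pairs.
Each ox is bidentate and must span two cis positions.
Working through the distinct placements yields 3 geometric isomers: SCN cis, H2O trans; SCN cis, H2O cis (chiral); SCN trans, H2O cis.
One of these lacks any improper symmetry element and so occurs as an enantiomeric pair, giving 3 + 1 = 4 stereoisomers in total.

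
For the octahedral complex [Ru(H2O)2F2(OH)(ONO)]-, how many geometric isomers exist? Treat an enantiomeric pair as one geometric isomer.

6

Systematic placement gives 6 geometric isomers: H2O trans, F trans; H2O cis, F trans; H2O cis, F cis (3 arrangements, 2 chiral); H2O trans, F cis.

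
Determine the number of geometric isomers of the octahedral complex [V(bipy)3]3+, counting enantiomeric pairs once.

1

An octahedron has six vertices in three trans pairs; every non-trans pair is cis.
Each bipy is bidentate and must span two cis positions.
Only one geometric arrangement is possible; it has no improper symmetry element, so it exists as a pair of enantiomers (2 stereoisomers).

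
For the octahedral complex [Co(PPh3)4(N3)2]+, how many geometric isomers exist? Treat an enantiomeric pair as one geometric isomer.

There are 2 geometric isomers: N3 trans; N3 cis.

2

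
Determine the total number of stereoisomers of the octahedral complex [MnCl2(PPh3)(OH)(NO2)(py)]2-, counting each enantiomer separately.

15

An octahedron has six vertices in three trans pairs; every non-trans pair is cis.
Systematic enumeration (placing each ligand type in turn and discarding arrangements equivalent by rotation or reflection) gives 9 geometric isomers.
Of these, 6 lack any improper symmetry element and so occur as enantiomeric pairs, giving 9 + 6 = 15 stereoisomers in total.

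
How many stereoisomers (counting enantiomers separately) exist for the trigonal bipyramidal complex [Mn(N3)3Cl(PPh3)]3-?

4

In a trigonal bipyramid the two axial positions differ from the three equatorial ones.
Working through the distinct placements yields 4 geometric isomers: Cl axial, PPh3 equatorial; Cl axial, PPh3 axial; Cl equatorial, PPh3 equatorial; Cl equatorial, PPh3 axial.
Each arrangement has an internal mirror plane or centre of symmetry, so none is chiral.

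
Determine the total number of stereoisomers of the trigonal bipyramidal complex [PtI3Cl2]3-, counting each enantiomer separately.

Systematic placement gives 3 geometric isomers: Cl both axial; Cl one axial, one equatorial; Cl both equatorial.
Each arrangement has an internal mirror plane or centre of symmetry, so none is chiral.

3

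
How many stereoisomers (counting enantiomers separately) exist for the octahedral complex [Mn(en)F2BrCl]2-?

6

The six octahedral sites form three mutually perpendicular trans pairs.
Each en is bidentate and must span two cis positions.
There are 4 geometric isomers: F cis (3 arrangements, 2 chiral); F trans.
Of these, 2 lack any improper symmetry element and so occur as enantiomeric pairs, giving 4 + 2 = 6 stereoisomers in total.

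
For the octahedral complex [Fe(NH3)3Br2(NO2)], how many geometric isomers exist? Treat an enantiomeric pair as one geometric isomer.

In an octahedral complex each vertex has one trans partner and four cis neighbours.
The distinct arrangements are (3 in all): NH3 mer, Br trans; NH3 fac, Br cis; NH3 mer, Br cis.

3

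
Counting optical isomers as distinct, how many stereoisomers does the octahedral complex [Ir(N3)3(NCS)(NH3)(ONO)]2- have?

Working through the distinct placements yields 4 geometric isomers: N3 mer (3 arrangements); N3 fac (chiral).
One of these lacks any improper symmetry element and so occurs as an enantiomeric pair, giving 4 + 1 = 5 stereoisomers in total.

5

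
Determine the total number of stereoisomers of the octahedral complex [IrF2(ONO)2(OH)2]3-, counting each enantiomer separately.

6

An octahedron has six vertices in three trans pairs; every non-trans pair is cis.
Working through the distinct placements yields 5 geometric isomers: F trans, ONO trans, OH trans; F trans, ONO cis, OH cis; F cis, ONO trans, OH cis; F cis, ONO cis, OH cis (chiral); F cis, ONO cis, OH trans.
One of these lacks any improper symmetry element and so occurs as an enantiomeric pair, giving 5 + 1 = 6 stereoisomers in total.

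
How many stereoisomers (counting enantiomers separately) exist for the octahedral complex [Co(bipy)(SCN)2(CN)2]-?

In an octahedral complex each vertex has one trans partner and four cis neighbours.
Each bipy is bidentate and must span two cis positions.
There are 3 geometric isomers: SCN cis, CN trans; SCN cis, CN cis (chiral); SCN trans, CN cis.
One of these lacks any improper symmetry element and so occurs as an enantiomeric pair, giving 3 + 1 = 4 stereoisomers in total.

4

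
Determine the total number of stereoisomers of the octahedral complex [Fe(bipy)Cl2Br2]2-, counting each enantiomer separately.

In an octahedral complex each vertex has one trans partner and four cis neighbours.
Each bipy is bidentate and must span two cis positions.
Working through the distinct placements yields 3 geometric isomers: Cl cis, Br trans; Cl cis, Br cis (chiral); Cl trans, Br cis.
One of these lacks any improper symmetry element and so occurs as an enantiomeric pair, giving 3 + 1 = 4 stereoisomers in total.

4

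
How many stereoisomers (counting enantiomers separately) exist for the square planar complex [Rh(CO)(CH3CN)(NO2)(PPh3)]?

3

The distinct arrangements are (3 in all): (CH3CN/NO2 trans, CO/PPh3 trans); (CH3CN/PPh3 trans, CO/NO2 trans); (CH3CN/CO trans, NO2/PPh3 trans).
Each arrangement has an internal mirror plane or centre of symmetry, so none is chiral.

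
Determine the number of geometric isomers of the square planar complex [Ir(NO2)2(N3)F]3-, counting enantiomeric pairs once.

In a square planar complex each vertex has one trans partner and two cis neighbours.
Working through the distinct placements yields 2 geometric isomers: NO2 cis; NO2 trans.

2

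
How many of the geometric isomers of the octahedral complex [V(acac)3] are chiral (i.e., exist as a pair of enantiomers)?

1

In an octahedral complex each vertex has one trans partner and four cis neighbours.
Each acac is bidentate and must span two cis positions.
Only one geometric arrangement is possible; it has no improper symmetry element, so it exists as a pair of enantiomers (2 stereoisomers).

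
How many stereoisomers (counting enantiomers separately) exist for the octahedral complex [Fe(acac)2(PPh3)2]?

3

The six octahedral sites form three mutually perpendicular trans pairs.
Each acac is bidentate and must span two cis positions.
The distinct arrangements are (2 in all): PPh3 trans; PPh3 cis (chiral).
One of these lacks any improper symmetry element and so occurs as an enantiomeric pair, giving 2 + 1 = 3 stereoisomers in total.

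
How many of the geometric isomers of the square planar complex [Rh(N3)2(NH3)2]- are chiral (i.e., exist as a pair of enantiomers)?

In a square planar complex each vertex has one trans partner and two cis neighbours.
Working through the distinct placements yields 2 geometric isomers: N3 cis; N3 trans.
Each arrangement has an internal mirror plane or centre of symmetry, so none is chiral.

0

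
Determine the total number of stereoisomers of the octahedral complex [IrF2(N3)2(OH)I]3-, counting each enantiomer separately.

8

In an octahedral complex each vertex has one trans partner and four cis neighbours.
There are 6 geometric isomers: F trans, N3 cis; F trans, N3 trans; F cis, N3 cis (3 arrangements, 2 chiral); F cis, N3 trans.
Of these, 2 lack any improper symmetry element and so occur as enantiomeric pairs, giving 6 + 2 = 8 stereoisomers in total.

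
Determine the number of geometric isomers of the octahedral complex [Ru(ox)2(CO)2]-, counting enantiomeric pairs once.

An octahedron has six vertices in three trans pairs; every non-trans pair is cis.
Each ox is bidentate and must span two cis positions.
Systematic placement gives 2 geometric isomers: CO trans; CO cis (chiral).

2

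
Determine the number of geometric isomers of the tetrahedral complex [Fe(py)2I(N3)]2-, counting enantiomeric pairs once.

1

Only one geometric arrangement is possible.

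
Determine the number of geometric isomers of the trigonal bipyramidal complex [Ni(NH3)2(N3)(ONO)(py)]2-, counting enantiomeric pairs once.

A trigonal bipyramid has two axial and three equatorial sites, which are chemically inequivalent.
Placing the ligands in turn and identifying arrangements related by rotation or reflection leaves 7 distinct geometric isomers.

7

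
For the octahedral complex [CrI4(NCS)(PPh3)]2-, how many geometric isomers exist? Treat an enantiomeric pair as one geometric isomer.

2

An octahedron has six vertices in three trans pairs; every non-trans pair is cis.
Systematic placement gives 2 geometric isomers: NCS and PPh3 mutually trans; NCS and PPh3 mutually cis.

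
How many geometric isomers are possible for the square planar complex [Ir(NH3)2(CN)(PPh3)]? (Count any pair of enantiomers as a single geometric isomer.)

2

A square has two trans pairs of vertices; adjacent vertices are cis.
The distinct arrangements are (2 in all): NH3 cis; NH3 trans.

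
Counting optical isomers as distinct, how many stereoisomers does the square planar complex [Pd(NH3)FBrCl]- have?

In a square planar complex each vertex has one trans partner and two cis neighbours.
The distinct arrangements are (3 in all): (Br/F trans, Cl/NH3 trans); (Br/NH3 trans, Cl/F trans); (Br/Cl trans, F/NH3 trans).
Each arrangement has an internal mirror plane or centre of symmetry, so none is chiral.

3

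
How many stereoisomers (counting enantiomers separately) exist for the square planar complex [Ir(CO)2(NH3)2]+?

A square has two trans pairs of vertices; adjacent vertices are cis.
Systematic placement gives 2 geometric isomers: CO cis; CO trans.
Each arrangement has an internal mirror plane or centre of symmetry, so none is chiral.

2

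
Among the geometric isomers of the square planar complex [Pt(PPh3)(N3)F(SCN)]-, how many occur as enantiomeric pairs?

0

In a square planar complex each vertex has one trans partner and two cis neighbours.
Systematic placement gives 3 geometric isomers: (F/PPh3 trans, N3/SCN trans); (F/SCN trans, N3/PPh3 trans); (F/N3 trans, PPh3/SCN trans).
Each arrangement has an internal mirror plane or centre of symmetry, so none is chiral.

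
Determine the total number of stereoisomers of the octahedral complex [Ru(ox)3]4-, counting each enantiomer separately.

In an octahedral complex each vertex has one trans partner and four cis neighbours.
Each ox is bidentate and must span two cis positions.
Only one geometric arrangement is possible; it has no improper symmetry element, so it exists as a pair of enantiomers (2 stereoisomers).

2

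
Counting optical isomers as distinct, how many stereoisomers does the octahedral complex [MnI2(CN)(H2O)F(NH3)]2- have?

In an octahedral complex each vertex has one trans partner and four cis neighbours.
Exhaustive case analysis gives 9 geometric isomers.
Of these, 6 lack any improper symmetry element and so occur as enantiomeric pairs, giving 9 + 6 = 15 stereoisomers in total.

15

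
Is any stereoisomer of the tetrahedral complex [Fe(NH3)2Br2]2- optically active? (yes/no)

no

All four vertices of a tetrahedron are equivalent and mutually adjacent, so cis/trans isomerism cannot arise.
Only one geometric arrangement is possible.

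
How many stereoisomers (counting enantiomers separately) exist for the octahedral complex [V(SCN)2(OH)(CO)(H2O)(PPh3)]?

15

An octahedron has six vertices in three trans pairs; every non-trans pair is cis.
Systematic enumeration (placing each ligand type in turn and discarding arrangements equivalent by rotation or reflection) gives 9 geometric isomers.
Of these, 6 lack any improper symmetry element and so occur as enantiomeric pairs, giving 9 + 6 = 15 stereoisomers in total.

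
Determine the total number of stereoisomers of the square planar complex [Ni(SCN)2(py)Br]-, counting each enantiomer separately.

A square has two trans pairs of vertices; adjacent vertices are cis.
There are 2 geometric isomers: SCN cis; SCN trans.
Each arrangement has an internal mirror plane or centre of symmetry, so none is chiral.

2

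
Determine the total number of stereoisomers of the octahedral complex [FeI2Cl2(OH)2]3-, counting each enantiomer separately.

An octahedron has six vertices in three trans pairs; every non-trans pair is cis.
There are 5 geometric isomers: I trans, Cl trans, OH trans; I cis, Cl trans, OH cis; I cis, Cl cis, OH trans; I cis, Cl cis, OH cis (chiral); I trans, Cl cis, OH cis.
One of these lacks any improper symmetry element and so occurs as an enantiomeric pair, giving 5 + 1 = 6 stereoisomers in total.

6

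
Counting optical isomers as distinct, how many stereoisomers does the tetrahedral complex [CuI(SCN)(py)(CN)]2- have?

2

Only one geometric arrangement is possible; it has no improper symmetry element, so it exists as a pair of enantiomers (2 stereoisomers).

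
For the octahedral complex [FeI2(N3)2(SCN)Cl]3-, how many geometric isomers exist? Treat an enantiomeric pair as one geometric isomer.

6

The six octahedral sites form three mutually perpendicular trans pairs.
There are 6 geometric isomers: I cis, N3 cis (3 arrangements, 2 chiral); I cis, N3 trans; I trans, N3 cis; I trans, N3 trans.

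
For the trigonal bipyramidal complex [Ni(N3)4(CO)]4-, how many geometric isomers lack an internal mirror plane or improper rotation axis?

0

A trigonal bipyramid has two axial and three equatorial sites, which are chemically inequivalent.
The distinct arrangements are (2 in all): CO axial; CO equatorial.
Each arrangement has an internal mirror plane or centre of symmetry, so none is chiral.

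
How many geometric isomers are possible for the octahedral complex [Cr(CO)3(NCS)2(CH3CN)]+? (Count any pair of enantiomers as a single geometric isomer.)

3

The six octahedral sites form three mutually perpendicular trans pairs.
There are 3 geometric isomers: CO mer, NCS trans; CO fac, NCS cis; CO mer, NCS cis.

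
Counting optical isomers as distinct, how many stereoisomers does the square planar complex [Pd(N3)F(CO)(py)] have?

3

A square has two trans pairs of vertices; adjacent vertices are cis.
There are 3 geometric isomers: (CO/N3 trans, F/py trans); (CO/py trans, F/N3 trans); (CO/F trans, N3/py trans).
Each arrangement has an internal mirror plane or centre of symmetry, so none is chiral.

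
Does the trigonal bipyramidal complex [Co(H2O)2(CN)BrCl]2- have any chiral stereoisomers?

Systematic enumeration (placing each ligand type in turn and discarding arrangements equivalent by rotation or reflection) gives 7 geometric isomers.
Of these, 3 lack any improper symmetry element and so occur as enantiomeric pairs, giving 7 + 3 = 10 stereoisomers in total.

yes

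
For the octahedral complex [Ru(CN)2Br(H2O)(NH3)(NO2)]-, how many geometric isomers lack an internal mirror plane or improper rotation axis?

An octahedron has six vertices in three trans pairs; every non-trans pair is cis.
Placing the ligands in turn and identifying arrangements related by rotation or reflection leaves 9 distinct geometric isomers.
Of these, 6 lack any improper symmetry element and so occur as enantiomeric pairs, giving 9 + 6 = 15 stereoisomers in total.

6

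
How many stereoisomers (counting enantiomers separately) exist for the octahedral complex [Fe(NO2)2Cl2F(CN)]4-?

The six octahedral sites form three mutually perpendicular trans pairs.
Working through the distinct placements yields 6 geometric isomers: NO2 trans, Cl cis; NO2 cis, Cl cis (3 arrangements, 2 chiral); NO2 trans, Cl trans; NO2 cis, Cl trans.
Of these, 2 lack any improper symmetry element and so occur as enantiomeric pairs, giving 6 + 2 = 8 stereoisomers in total.

8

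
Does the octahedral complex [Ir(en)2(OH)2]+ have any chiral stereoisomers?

An octahedron has six vertices in three trans pairs; every non-trans pair is cis.
Each en is bidentate and must span two cis positions.
Systematic placement gives 2 geometric isomers: OH trans; OH cis (chiral).
One of these lacks any improper symmetry element and so occurs as an enantiomeric pair, giving 2 + 1 = 3 stereoisomers in total.

yes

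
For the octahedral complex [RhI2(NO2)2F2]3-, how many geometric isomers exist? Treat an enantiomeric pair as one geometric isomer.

The six octahedral sites form three mutually perpendicular trans pairs.
There are 5 geometric isomers: I trans, NO2 trans, F trans; I cis, NO2 cis, F trans; I cis, NO2 trans, F cis; I cis, NO2 cis, F cis (chiral); I trans, NO2 cis, F cis.

5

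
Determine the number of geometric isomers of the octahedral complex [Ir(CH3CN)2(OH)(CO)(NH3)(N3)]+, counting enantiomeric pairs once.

9

Systematic enumeration (placing each ligand type in turn and discarding arrangements equivalent by rotation or reflection) gives 9 geometric isomers.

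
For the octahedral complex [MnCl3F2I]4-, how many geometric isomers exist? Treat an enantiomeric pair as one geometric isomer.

The six octahedral sites form three mutually perpendicular trans pairs.
Working through the distinct placements yields 3 geometric isomers: Cl mer, F cis; Cl mer, F trans; Cl fac, F cis.

3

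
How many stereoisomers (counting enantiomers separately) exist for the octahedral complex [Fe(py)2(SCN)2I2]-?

6

The six octahedral sites form three mutually perpendicular trans pairs.
Systematic placement gives 5 geometric isomers: py trans, SCN trans, I trans; py cis, SCN cis, I trans; py trans, SCN cis, I cis; py cis, SCN cis, I cis (chiral); py cis, SCN trans, I cis.
One of these lacks any improper symmetry element and so occurs as an enantiomeric pair, giving 5 + 1 = 6 stereoisomers in total.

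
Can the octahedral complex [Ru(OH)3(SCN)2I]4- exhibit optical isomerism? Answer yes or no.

In an octahedral complex each vertex has one trans partner and four cis neighbours.
The distinct arrangements are (3 in all): OH mer, SCN trans; OH fac, SCN cis; OH mer, SCN cis.
Each arrangement has an internal mirror plane or centre of symmetry, so none is chiral.

no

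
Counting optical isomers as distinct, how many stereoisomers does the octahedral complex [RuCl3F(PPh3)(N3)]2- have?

5

The six octahedral sites form three mutually perpendicular trans pairs.
The distinct arrangements are (4 in all): Cl mer (3 arrangements); Cl fac (chiral).
One of these lacks any improper symmetry element and so occurs as an enantiomeric pair, giving 4 + 1 = 5 stereoisomers in total.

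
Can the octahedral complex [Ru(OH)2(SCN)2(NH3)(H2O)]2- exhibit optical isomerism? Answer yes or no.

yes

The six octahedral sites form three mutually perpendicular trans pairs.
Systematic placement gives 6 geometric isomers: OH trans, SCN trans; OH cis, SCN cis (3 arrangements, 2 chiral); OH cis, SCN trans; OH trans, SCN cis.
Of these, 2 lack any improper symmetry element and so occur as enantiomeric pairs, giving 6 + 2 = 8 stereoisomers in total.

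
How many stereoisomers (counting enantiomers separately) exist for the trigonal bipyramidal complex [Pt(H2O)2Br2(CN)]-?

6

In a trigonal bipyramid the two axial positions differ from the three equatorial ones.
Exhaustive case analysis gives 5 geometric isomers.
One of these lacks any improper symmetry element and so occurs as an enantiomeric pair, giving 5 + 1 = 6 stereoisomers in total.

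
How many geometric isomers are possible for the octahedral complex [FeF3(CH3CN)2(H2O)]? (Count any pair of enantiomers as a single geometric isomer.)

In an octahedral complex each vertex has one trans partner and four cis neighbours.
Working through the distinct placements yields 3 geometric isomers: F mer, CH3CN trans; F fac, CH3CN cis; F mer, CH3CN cis.

3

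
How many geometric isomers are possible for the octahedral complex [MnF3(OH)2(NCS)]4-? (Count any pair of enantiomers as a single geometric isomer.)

An octahedron has six vertices in three trans pairs; every non-trans pair is cis.
Systematic placement gives 3 geometric isomers: F mer, OH trans; F mer, OH cis; F fac, OH cis.

3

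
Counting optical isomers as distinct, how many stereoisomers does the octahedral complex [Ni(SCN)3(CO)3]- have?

The six octahedral sites form three mutually perpendicular trans pairs.
The distinct arrangements are (2 in all): SCN mer; SCN fac.
Each arrangement has an internal mirror plane or centre of symmetry, so none is chiral.

2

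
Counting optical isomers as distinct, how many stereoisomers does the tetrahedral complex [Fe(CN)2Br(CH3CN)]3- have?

In a tetrahedral complex all four positions are equivalent and every pair of ligands is adjacent — there is no cis/trans distinction.
Only one geometric arrangement is possible.

1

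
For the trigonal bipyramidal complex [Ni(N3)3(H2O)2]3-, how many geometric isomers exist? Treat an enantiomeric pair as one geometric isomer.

In a trigonal bipyramid the two axial positions differ from the three equatorial ones.
There are 3 geometric isomers: H2O both axial; H2O one axial, one equatorial; H2O both equatorial.

3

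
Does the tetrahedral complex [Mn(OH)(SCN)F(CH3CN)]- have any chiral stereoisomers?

yes

In a tetrahedral complex all four positions are equivalent and every pair of ligands is adjacent — there is no cis/trans distinction.
Only one geometric arrangement is possible; it has no improper symmetry element, so it exists as a pair of enantiomers (2 stereoisomers).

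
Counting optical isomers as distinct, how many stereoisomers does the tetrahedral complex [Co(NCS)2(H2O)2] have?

In a tetrahedral complex all four positions are equivalent and every pair of ligands is adjacent — there is no cis/trans distinction.
Only one geometric arrangement is possible.

1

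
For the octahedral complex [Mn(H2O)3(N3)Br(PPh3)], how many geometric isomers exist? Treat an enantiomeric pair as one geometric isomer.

The distinct arrangements are (4 in all): H2O mer (3 arrangements); H2O fac (chiral).

4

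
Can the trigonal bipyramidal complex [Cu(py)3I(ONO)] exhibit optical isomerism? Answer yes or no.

In a trigonal bipyramid the two axial positions differ from the three equatorial ones.
The distinct arrangements are (4 in all): I axial, ONO axial; I axial, ONO equatorial; I equatorial, ONO axial; I equatorial, ONO equatorial.
Each arrangement has an internal mirror plane or centre of symmetry, so none is chiral.

no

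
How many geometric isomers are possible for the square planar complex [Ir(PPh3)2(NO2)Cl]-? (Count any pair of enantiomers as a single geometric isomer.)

A square has two trans pairs of vertices; adjacent vertices are cis.
The distinct arrangements are (2 in all): PPh3 cis; PPh3 trans.

2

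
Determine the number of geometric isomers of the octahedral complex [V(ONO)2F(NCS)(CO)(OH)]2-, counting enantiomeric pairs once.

The six octahedral sites form three mutually perpendicular trans pairs.
Placing the ligands in turn and identifying arrangements related by rotation or reflection leaves 9 distinct geometric isomers.

9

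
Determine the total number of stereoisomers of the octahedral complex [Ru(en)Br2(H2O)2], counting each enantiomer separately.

4

Each en is bidentate and must span two cis positions.
The distinct arrangements are (3 in all): Br trans, H2O cis; Br cis, H2O cis (chiral); Br cis, H2O trans.
One of these lacks any improper symmetry element and so occurs as an enantiomeric pair, giving 3 + 1 = 4 stereoisomers in total.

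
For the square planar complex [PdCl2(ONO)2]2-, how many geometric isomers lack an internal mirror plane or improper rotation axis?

0

A square has two trans pairs of vertices; adjacent vertices are cis.
Working through the distinct placements yields 2 geometric isomers: Cl cis; Cl trans.
Each arrangement has an internal mirror plane or centre of symmetry, so none is chiral.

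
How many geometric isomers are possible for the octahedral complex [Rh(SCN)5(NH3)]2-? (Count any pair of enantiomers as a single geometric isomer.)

An octahedron has six vertices in three trans pairs; every non-trans pair is cis.
Only one geometric arrangement is possible.

1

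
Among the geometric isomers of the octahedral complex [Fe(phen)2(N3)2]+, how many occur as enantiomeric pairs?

The six octahedral sites form three mutually perpendicular trans pairs.
Each phen is bidentate and must span two cis positions.
Working through the distinct placements yields 2 geometric isomers: N3 trans; N3 cis (chiral).
One of these lacks any improper symmetry element and so occurs as an enantiomeric pair, giving 2 + 1 = 3 stereoisomers in total.

1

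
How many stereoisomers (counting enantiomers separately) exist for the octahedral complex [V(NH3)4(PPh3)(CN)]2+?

2

The six octahedral sites form three mutually perpendicular trans pairs.
The distinct arrangements are (2 in all): PPh3 and CN mutually cis; PPh3 and CN mutually trans.
Each arrangement has an internal mirror plane or centre of symmetry, so none is chiral.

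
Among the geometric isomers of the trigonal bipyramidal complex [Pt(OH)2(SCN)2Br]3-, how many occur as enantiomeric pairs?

1

In a trigonal bipyramid the two axial positions differ from the three equatorial ones.
Placing the ligands in turn and identifying arrangements related by rotation or reflection leaves 5 distinct geometric isomers.
One of these lacks any improper symmetry element and so occurs as an enantiomeric pair, giving 5 + 1 = 6 stereoisomers in total.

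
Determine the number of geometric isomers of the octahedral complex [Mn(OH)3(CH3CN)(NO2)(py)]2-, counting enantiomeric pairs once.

In an octahedral complex each vertex has one trans partner and four cis neighbours.
Systematic placement gives 4 geometric isomers: OH mer (3 arrangements); OH fac (chiral).

4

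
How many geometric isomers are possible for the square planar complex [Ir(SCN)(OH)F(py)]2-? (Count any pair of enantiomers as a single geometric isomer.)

A square has two trans pairs of vertices; adjacent vertices are cis.
There are 3 geometric isomers: (F/SCN trans, OH/py trans); (F/py trans, OH/SCN trans); (F/OH trans, SCN/py trans).

3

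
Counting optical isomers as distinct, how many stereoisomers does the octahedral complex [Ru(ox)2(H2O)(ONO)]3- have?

3

An octahedron has six vertices in three trans pairs; every non-trans pair is cis.
Each ox is bidentate and must span two cis positions.
There are 2 geometric isomers: H2O and ONO mutually trans; H2O and ONO mutually cis (chiral).
One of these lacks any improper symmetry element and so occurs as an enantiomeric pair, giving 2 + 1 = 3 stereoisomers in total.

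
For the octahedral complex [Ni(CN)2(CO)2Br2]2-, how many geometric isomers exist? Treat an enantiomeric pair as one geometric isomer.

In an octahedral complex each vertex has one trans partner and four cis neighbours.
There are 5 geometric isomers: CN trans, CO trans, Br trans; CN cis, CO cis, Br trans; CN cis, CO trans, Br cis; CN cis, CO cis, Br cis (chiral); CN trans, CO cis, Br cis.

5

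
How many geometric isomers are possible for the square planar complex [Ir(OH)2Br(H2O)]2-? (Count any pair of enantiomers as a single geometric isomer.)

A square has two trans pairs of vertices; adjacent vertices are cis.
The distinct arrangements are (2 in all): OH cis; OH trans.

2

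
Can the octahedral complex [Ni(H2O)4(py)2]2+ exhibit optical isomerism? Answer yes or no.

no

The six octahedral sites form three mutually perpendicular trans pairs.
Systematic placement gives 2 geometric isomers: py trans; py cis.
Each arrangement has an internal mirror plane or centre of symmetry, so none is chiral.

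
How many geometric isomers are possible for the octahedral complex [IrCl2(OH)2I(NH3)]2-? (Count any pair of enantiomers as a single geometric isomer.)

6

Working through the distinct placements yields 6 geometric isomers: Cl trans, OH trans; Cl trans, OH cis; Cl cis, OH trans; Cl cis, OH cis (3 arrangements, 2 chiral).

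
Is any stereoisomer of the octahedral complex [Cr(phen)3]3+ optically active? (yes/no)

yes

The six octahedral sites form three mutually perpendicular trans pairs.
Each phen is bidentate and must span two cis positions.
Only one geometric arrangement is possible; it has no improper symmetry element, so it exists as a pair of enantiomers (2 stereoisomers).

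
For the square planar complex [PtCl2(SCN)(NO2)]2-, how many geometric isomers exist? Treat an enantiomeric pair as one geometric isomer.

A square has two trans pairs of vertices; adjacent vertices are cis.
There are 2 geometric isomers: Cl cis; Cl trans.

2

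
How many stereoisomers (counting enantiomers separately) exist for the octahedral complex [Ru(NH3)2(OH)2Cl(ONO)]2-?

In an octahedral complex each vertex has one trans partner and four cis neighbours.
There are 6 geometric isomers: NH3 cis, OH cis (3 arrangements, 2 chiral); NH3 cis, OH trans; NH3 trans, OH cis; NH3 trans, OH trans.
Of these, 2 lack any improper symmetry element and so occur as enantiomeric pairs, giving 6 + 2 = 8 stereoisomers in total.

8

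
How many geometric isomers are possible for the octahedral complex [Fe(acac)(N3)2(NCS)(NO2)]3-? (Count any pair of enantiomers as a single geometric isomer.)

4

An octahedron has six vertices in three trans pairs; every non-trans pair is cis.
Each acac is bidentate and must span two cis positions.
There are 4 geometric isomers: N3 trans; N3 cis (3 arrangements, 2 chiral).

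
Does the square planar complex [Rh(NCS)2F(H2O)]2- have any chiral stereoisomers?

no

A square has two trans pairs of vertices; adjacent vertices are cis.
Systematic placement gives 2 geometric isomers: NCS cis; NCS trans.
Each arrangement has an internal mirror plane or centre of symmetry, so none is chiral.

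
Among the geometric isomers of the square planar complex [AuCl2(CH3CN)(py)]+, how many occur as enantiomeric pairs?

In a square planar complex each vertex has one trans partner and two cis neighbours.
Working through the distinct placements yields 2 geometric isomers: Cl cis; Cl trans.
Each arrangement has an internal mirror plane or centre of symmetry, so none is chiral.

0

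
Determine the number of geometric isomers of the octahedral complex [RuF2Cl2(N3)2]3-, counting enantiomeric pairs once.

The six octahedral sites form three mutually perpendicular trans pairs.
Systematic placement gives 5 geometric isomers: F trans, Cl trans, N3 trans; F cis, Cl trans, N3 cis; F cis, Cl cis, N3 trans; F cis, Cl cis, N3 cis (chiral); F trans, Cl cis, N3 cis.

5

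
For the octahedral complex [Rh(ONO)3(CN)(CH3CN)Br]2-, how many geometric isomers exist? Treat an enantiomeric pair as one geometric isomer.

4

In an octahedral complex each vertex has one trans partner and four cis neighbours.
There are 4 geometric isomers: ONO mer (3 arrangements); ONO fac (chiral).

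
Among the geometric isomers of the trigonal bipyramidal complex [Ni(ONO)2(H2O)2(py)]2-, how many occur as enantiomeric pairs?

1

Systematic enumeration (placing each ligand type in turn and discarding arrangements equivalent by rotation or reflection) gives 5 geometric isomers.
One of these lacks any improper symmetry element and so occurs as an enantiomeric pair, giving 5 + 1 = 6 stereoisomers in total.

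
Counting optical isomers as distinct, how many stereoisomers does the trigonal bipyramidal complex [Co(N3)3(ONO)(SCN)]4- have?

The distinct arrangements are (4 in all): ONO equatorial, SCN equatorial; ONO axial, SCN equatorial; ONO equatorial, SCN axial; ONO axial, SCN axial.
Each arrangement has an internal mirror plane or centre of symmetry, so none is chiral.

4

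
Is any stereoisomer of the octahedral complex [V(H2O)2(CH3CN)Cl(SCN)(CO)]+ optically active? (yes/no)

yes

Exhaustive case analysis gives 9 geometric isomers.
Of these, 6 lack any improper symmetry element and so occur as enantiomeric pairs, giving 9 + 6 = 15 stereoisomers in total.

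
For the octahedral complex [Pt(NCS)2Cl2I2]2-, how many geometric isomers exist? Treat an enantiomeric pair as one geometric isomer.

There are 5 geometric isomers: NCS trans, Cl trans, I trans; NCS cis, Cl trans, I cis; NCS trans, Cl cis, I cis; NCS cis, Cl cis, I cis (chiral); NCS cis, Cl cis, I trans.

5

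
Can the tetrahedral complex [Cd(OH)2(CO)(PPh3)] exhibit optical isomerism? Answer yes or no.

no

Only one geometric arrangement is possible.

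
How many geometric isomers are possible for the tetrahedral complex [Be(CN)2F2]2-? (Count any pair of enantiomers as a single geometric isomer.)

1

All four vertices of a tetrahedron are equivalent and mutually adjacent, so cis/trans isomerism cannot arise.
Only one geometric arrangement is possible.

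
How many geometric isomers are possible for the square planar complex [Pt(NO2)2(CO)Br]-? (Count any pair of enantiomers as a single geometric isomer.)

Working through the distinct placements yields 2 geometric isomers: NO2 cis; NO2 trans.

2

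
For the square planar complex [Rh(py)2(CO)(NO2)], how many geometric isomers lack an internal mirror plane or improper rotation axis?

0

In a square planar complex each vertex has one trans partner and two cis neighbours.
The distinct arrangements are (2 in all): py cis; py trans.
Each arrangement has an internal mirror plane or centre of symmetry, so none is chiral.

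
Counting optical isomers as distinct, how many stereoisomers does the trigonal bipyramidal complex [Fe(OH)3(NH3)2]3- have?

There are 3 geometric isomers: NH3 both axial; NH3 one axial, one equatorial; NH3 both equatorial.
Each arrangement has an internal mirror plane or centre of symmetry, so none is chiral.

3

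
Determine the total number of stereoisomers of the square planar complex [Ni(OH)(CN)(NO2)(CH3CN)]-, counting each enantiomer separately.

A square has two trans pairs of vertices; adjacent vertices are cis.
Working through the distinct placements yields 3 geometric isomers: (CH3CN/NO2 trans, CN/OH trans); (CH3CN/OH trans, CN/NO2 trans); (CH3CN/CN trans, NO2/OH trans).
Each arrangement has an internal mirror plane or centre of symmetry, so none is chiral.

3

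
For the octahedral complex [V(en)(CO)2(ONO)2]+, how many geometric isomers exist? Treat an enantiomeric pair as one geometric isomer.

The six octahedral sites form three mutually perpendicular trans pairs.
Each en is bidentate and must span two cis positions.
There are 3 geometric isomers: CO trans, ONO cis; CO cis, ONO cis (chiral); CO cis, ONO trans.

3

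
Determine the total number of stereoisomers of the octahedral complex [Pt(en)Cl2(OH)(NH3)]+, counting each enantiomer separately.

Each en is bidentate and must span two cis positions.
There are 4 geometric isomers: Cl trans; Cl cis (3 arrangements, 2 chiral).
Of these, 2 lack any improper symmetry element and so occur as enantiomeric pairs, giving 4 + 2 = 6 stereoisomers in total.

6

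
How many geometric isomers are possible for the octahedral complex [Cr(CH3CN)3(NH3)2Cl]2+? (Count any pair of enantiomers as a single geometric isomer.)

There are 3 geometric isomers: CH3CN mer, NH3 trans; CH3CN mer, NH3 cis; CH3CN fac, NH3 cis.

3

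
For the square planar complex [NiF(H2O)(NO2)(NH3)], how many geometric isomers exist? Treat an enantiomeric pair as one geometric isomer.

A square has two trans pairs of vertices; adjacent vertices are cis.
The distinct arrangements are (3 in all): (F/NH3 trans, H2O/NO2 trans); (F/NO2 trans, H2O/NH3 trans); (F/H2O trans, NH3/NO2 trans).

3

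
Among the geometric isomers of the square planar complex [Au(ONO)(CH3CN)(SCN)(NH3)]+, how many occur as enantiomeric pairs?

In a square planar complex each vertex has one trans partner and two cis neighbours.
Systematic placement gives 3 geometric isomers: (CH3CN/ONO trans, NH3/SCN trans); (CH3CN/SCN trans, NH3/ONO trans); (CH3CN/NH3 trans, ONO/SCN trans).
Each arrangement has an internal mirror plane or centre of symmetry, so none is chiral.

0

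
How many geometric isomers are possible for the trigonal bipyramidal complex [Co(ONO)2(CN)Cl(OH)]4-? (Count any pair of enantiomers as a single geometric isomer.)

7

A trigonal bipyramid has two axial and three equatorial sites, which are chemically inequivalent.
Exhaustive case analysis gives 7 geometric isomers.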